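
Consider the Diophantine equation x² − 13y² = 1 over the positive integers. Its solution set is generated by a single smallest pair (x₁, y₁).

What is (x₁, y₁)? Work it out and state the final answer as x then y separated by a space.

649 180

[3; 1,1,1,1,6] for √13; ℓ=5 ⇒ convergent index 9
a_0=3:  p_0=3·1+0=3,  q_0=3·0+1=1
a_1=1:  p_1=1·3+1=4,  q_1=1·1+0=1
a_2=1:  p_2=1·4+3=7,  q_2=1·1+1=2
a_3=1:  p_3=1·7+4=11,  q_3=1·2+1=3
…
a_5=6:  p_5=6·18+11=119,  q_5=6·5+3=33
a_6=1:  p_6=1·119+18=137,  q_6=1·33+5=38
a_7=1:  p_7=1·137+119=256,  q_7=1·38+33=71
a_8=1:  p_8=1·256+137=393,  q_8=1·71+38=109
a_9=1:  p_9=1·393+256=649,  q_9=1·109+71=180
→ (649, 180).  Check: 649²=421201, 13·180²=421200, difference 1.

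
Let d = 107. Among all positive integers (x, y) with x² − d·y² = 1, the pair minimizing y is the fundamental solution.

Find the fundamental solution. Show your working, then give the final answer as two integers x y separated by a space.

d=107: √d = [10; 2,1,9,1,2,20] (ℓ=6, even), read p_5/q_5
k=0  a_k=10  p_k/q_k = 10/1
k=1  a_k=2  p_k/q_k = 21/2
…
k=3  a_k=9  p_k/q_k = 300/29
k=4  a_k=1  p_k/q_k = 331/32
k=5  a_k=2  p_k/q_k = 962/93
(x₁, y₁) = (962, 93);  962² − 107·93² = 1 ✓

962 93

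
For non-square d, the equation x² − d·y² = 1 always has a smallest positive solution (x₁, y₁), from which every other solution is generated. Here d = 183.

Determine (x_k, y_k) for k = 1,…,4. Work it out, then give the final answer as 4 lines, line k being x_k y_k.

d=183: √d = [13; 1,1,8,1,1,26] (ℓ=6, even), read p_5/q_5
a_0=13:  p_0=13·1+0=13,  q_0=13·0+1=1
a_1=1:  p_1=1·13+1=14,  q_1=1·1+0=1
a_2=1:  p_2=1·14+13=27,  q_2=1·1+1=2
a_3=8:  p_3=8·27+14=230,  q_3=8·2+1=17
a_4=1:  p_4=1·230+27=257,  q_4=1·17+2=19
a_5=1:  p_5=1·257+230=487,  q_5=1·19+17=36
→ (487, 36).  Check: 487²=237169, 183·36²=237168, difference 1.
(x_2, y_2) = (487·487 + 183·36·36, 487·36 + 36·487) = (474337, 35064)
(x_3, y_3) = (487·474337 + 183·36·35064, 487·35064 + 36·474337) = (462003751, 34152300)
(x_4, y_4) = (487·462003751 + 183·36·34152300, 487·34152300 + 36·462003751) = (449991179137, 33264305136)

487 36
474337 35064
462003751 34152300
449991179137 33264305136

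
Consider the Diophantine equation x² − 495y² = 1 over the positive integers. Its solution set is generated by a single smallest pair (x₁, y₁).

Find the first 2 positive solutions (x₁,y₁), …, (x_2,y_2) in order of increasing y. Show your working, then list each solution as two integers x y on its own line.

√495 → a₀=22, period (4,44); ℓ=2 even so k=1
step 0: (22, 1)  from 22·(1,0) + (0,1)
step 1: (89, 4)  from 4·(22,1) + (1,0)
→ (89, 4).  Check: 89²=7921, 495·4²=7920, difference 1.
(89+4√495)^2 = 15841 + 712√495

89 4
15841 712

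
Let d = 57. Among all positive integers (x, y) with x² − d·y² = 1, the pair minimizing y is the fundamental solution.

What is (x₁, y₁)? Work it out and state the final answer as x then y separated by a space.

151 20

d=57: √d = [7; 1,1,4,1,1,14] (ℓ=6, even), read p_5/q_5
a_0=7:  p_0=7·1+0=7,  q_0=7·0+1=1
a_1=1:  p_1=1·7+1=8,  q_1=1·1+0=1
a_2=1:  p_2=1·8+7=15,  q_2=1·1+1=2
a_3=4:  p_3=4·15+8=68,  q_3=4·2+1=9
a_4=1:  p_4=1·68+15=83,  q_4=1·9+2=11
a_5=1:  p_5=1·83+68=151,  q_5=1·11+9=20
→ (151, 20).  Check: 151²=22801, 57·20²=22800, difference 1.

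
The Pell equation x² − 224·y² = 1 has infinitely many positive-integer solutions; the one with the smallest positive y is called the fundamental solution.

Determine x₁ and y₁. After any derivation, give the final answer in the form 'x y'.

[14; 1,28] for √224; ℓ=2 ⇒ convergent index 1
a_0=14:  p_0=14·1+0=14,  q_0=14·0+1=1
a_1=1:  p_1=1·14+1=15,  q_1=1·1+0=1
(x₁, y₁) = (15, 1);  15² − 224·1² = 1 ✓

15 1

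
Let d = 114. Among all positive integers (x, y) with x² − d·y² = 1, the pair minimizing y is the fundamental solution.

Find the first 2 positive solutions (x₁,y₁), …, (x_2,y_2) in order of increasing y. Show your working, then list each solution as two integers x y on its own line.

√114 = [10; 1,2,10,2,1,20, …], period ℓ=6 (even) → k=5
k=0  a_k=10  p_k/q_k = 10/1
k=1  a_k=1  p_k/q_k = 11/1
k=2  a_k=2  p_k/q_k = 32/3
…
k=4  a_k=2  p_k/q_k = 694/65
k=5  a_k=1  p_k/q_k = 1025/96
(x₁, y₁) = (1025, 96);  1025² − 114·96² = 1 ✓
(x_2, y_2) = (1025·1025 + 114·96·96, 1025·96 + 96·1025) = (2101249, 196800)

1025 96
2101249 196800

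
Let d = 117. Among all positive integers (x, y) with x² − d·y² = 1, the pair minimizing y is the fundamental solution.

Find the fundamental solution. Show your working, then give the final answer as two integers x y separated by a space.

649 60

d=117: √d = [10; 1,4,2,4,1,20] (ℓ=6, even), read p_5/q_5
k=0  a_k=10  p_k/q_k = 10/1
k=1  a_k=1  p_k/q_k = 11/1
k=2  a_k=4  p_k/q_k = 54/5
k=3  a_k=2  p_k/q_k = 119/11
k=4  a_k=4  p_k/q_k = 530/49
k=5  a_k=1  p_k/q_k = 649/60
fundamental: x₁=649, y₁=60  (since 421201 − 117·3600 = 1)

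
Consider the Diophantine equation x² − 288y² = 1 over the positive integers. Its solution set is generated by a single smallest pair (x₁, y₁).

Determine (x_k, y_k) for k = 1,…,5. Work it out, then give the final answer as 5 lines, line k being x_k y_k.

√288 = [16; 1,32, …], period ℓ=2 (even) → k=1
k=0  a_k=16  p_k/q_k = 16/1
k=1  a_k=1  p_k/q_k = 17/1
(x₁, y₁) = (17, 1);  17² − 288·1² = 1 ✓
n=2: (17,1)∘(17,1) = (17·17+288·1·1, 17·1+1·17) = (577,34)
n=3: (577,34)∘(17,1) = (17·577+288·1·34, 17·34+1·577) = (19601,1155)
n=4: (19601,1155)∘(17,1) = (17·19601+288·1·1155, 17·1155+1·19601) = (665857,39236)
n=5: (665857,39236)∘(17,1) = (17·665857+288·1·39236, 17·39236+1·665857) = (22619537,1332869)

17 1
577 34
19601 1155
665857 39236
22619537 1332869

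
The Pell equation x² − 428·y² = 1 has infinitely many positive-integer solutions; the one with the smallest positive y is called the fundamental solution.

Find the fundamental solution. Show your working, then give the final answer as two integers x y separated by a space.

1850887 89466

√428 = [20; 1,2,4,1,5,10,5,1,4,2,1,40, …], period ℓ=12 (even) → k=11
i=0: a=20 ⇒ p=20, q=1
i=1: a=1 ⇒ p=21, q=1
i=2: a=2 ⇒ p=62, q=3
…
i=4: a=1 ⇒ p=331, q=16
…
i=6: a=10 ⇒ p=19571, q=946
…
i=8: a=1 ⇒ p=119350, q=5769
…
i=10: a=2 ⇒ p=1273708, q=61567
i=11: a=1 ⇒ p=1850887, q=89466
→ (1850887, 89466).  Check: 1850887²=3425782686769, 428·89466²=3425782686768, difference 1.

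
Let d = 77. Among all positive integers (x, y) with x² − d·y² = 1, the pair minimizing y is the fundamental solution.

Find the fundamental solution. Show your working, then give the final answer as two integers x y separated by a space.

√77 = [8; 1,3,2,3,1,16, …], period ℓ=6 (even) → k=5
step 0: (8, 1)  from 8·(1,0) + (0,1)
step 1: (9, 1)  from 1·(8,1) + (1,0)
step 2: (35, 4)  from 3·(9,1) + (8,1)
step 3: (79, 9)  from 2·(35,4) + (9,1)
step 4: (272, 31)  from 3·(79,9) + (35,4)
step 5: (351, 40)  from 1·(272,31) + (79,9)
(x₁, y₁) = (351, 40);  351² − 77·40² = 1 ✓

351 40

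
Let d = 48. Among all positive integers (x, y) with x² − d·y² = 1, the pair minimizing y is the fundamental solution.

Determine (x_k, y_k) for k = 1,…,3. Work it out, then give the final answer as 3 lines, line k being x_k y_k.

7 1
97 14
1351 195

d=48: √d = [6; 1,12] (ℓ=2, even), read p_1/q_1
step 0: (6, 1)  from 6·(1,0) + (0,1)
step 1: (7, 1)  from 1·(6,1) + (1,0)
→ (7, 1).  Check: 7²=49, 48·1²=48, difference 1.
(7+1√48)^2 = 97 + 14√48
(7+1√48)^3 = 1351 + 195√48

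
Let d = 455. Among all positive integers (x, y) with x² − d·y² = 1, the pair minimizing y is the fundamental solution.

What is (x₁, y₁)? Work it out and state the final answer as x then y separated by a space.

√455 → a₀=21, period (3,42); ℓ=2 even so k=1
i=0: a=21 ⇒ p=21, q=1
i=1: a=3 ⇒ p=64, q=3
→ (64, 3).  Check: 64²=4096, 455·3²=4095, difference 1.

64 3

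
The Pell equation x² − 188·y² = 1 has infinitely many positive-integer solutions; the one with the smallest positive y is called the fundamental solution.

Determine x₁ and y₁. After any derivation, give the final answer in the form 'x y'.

4607 336

d=188: √d = [13; 1,2,2,6,2,2,1,26] (ℓ=8, even), read p_7/q_7
k=0  a_k=13  p_k/q_k = 13/1
…
k=2  a_k=2  p_k/q_k = 41/3
…
k=5  a_k=2  p_k/q_k = 1330/97
k=6  a_k=2  p_k/q_k = 3277/239
k=7  a_k=1  p_k/q_k = 4607/336
fundamental: x₁=4607, y₁=336  (since 21224449 − 188·112896 = 1)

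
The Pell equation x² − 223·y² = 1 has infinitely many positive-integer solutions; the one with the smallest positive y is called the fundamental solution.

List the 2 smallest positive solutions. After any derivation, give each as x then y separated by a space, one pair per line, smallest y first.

d=223: √d = [14; 1,13,1,28] (ℓ=4, even), read p_3/q_3
a_0=14:  p_0=14·1+0=14,  q_0=14·0+1=1
…
a_2=13:  p_2=13·15+14=209,  q_2=13·1+1=14
a_3=1:  p_3=1·209+15=224,  q_3=1·14+1=15
fundamental: x₁=224, y₁=15  (since 50176 − 223·225 = 1)
(224+15√223)^2 = 100351 + 6720√223

224 15
100351 6720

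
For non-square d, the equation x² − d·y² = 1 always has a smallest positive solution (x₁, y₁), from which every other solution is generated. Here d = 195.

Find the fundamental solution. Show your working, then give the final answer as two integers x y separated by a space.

14 1

d=195: √d = [13; 1,26] (ℓ=2, even), read p_1/q_1
i=0: a=13 ⇒ p=13, q=1
i=1: a=1 ⇒ p=14, q=1
→ (14, 1).  Check: 14²=196, 195·1²=195, difference 1.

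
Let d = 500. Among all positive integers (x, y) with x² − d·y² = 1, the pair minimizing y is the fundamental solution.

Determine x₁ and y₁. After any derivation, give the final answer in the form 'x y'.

930249 41602

d=500: √d = [22; 2,1,3,2,1,…,1,2,44] (ℓ=14, even), read p_13/q_13
i=0: a=22 ⇒ p=22, q=1
…
i=4: a=2 ⇒ p=559, q=25
i=5: a=1 ⇒ p=805, q=36
…
i=7: a=10 ⇒ p=14445, q=646
…
i=10: a=2 ⇒ p=76317, q=3413
i=11: a=3 ⇒ p=259205, q=11592
i=12: a=1 ⇒ p=335522, q=15005
i=13: a=2 ⇒ p=930249, q=41602
fundamental: x₁=930249, y₁=41602  (since 865363202001 − 500·1730726404 = 1)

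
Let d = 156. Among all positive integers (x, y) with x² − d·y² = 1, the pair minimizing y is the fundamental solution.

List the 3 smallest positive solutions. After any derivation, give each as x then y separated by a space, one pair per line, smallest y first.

25 2
1249 100
62425 4998

√156 = [12; 2,24, …], period ℓ=2 (even) → k=1
step 0: (12, 1)  from 12·(1,0) + (0,1)
step 1: (25, 2)  from 2·(12,1) + (1,0)
fundamental: x₁=25, y₁=2  (since 625 − 156·4 = 1)
(25+2√156)^2 = 1249 + 100√156
(25+2√156)^3 = 62425 + 4998√156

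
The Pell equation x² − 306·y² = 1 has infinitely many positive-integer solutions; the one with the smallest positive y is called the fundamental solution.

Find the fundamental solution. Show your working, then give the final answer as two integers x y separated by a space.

35 2

√306 → a₀=17, period (2,34); ℓ=2 even so k=1
k=0  a_k=17  p_k/q_k = 17/1
k=1  a_k=2  p_k/q_k = 35/2
fundamental: x₁=35, y₁=2  (since 1225 − 306·4 = 1)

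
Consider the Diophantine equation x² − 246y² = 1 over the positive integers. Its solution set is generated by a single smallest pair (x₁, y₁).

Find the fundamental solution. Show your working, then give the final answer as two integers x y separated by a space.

88805 5662

d=246: √d = [15; 1,2,5,1,14,1,5,2,1,30] (ℓ=10, even), read p_9/q_9
k=0  a_k=15  p_k/q_k = 15/1
k=1  a_k=1  p_k/q_k = 16/1
k=2  a_k=2  p_k/q_k = 47/3
k=3  a_k=5  p_k/q_k = 251/16
…
k=5  a_k=14  p_k/q_k = 4423/282
…
k=7  a_k=5  p_k/q_k = 28028/1787
k=8  a_k=2  p_k/q_k = 60777/3875
k=9  a_k=1  p_k/q_k = 88805/5662
fundamental: x₁=88805, y₁=5662  (since 7886328025 − 246·32058244 = 1)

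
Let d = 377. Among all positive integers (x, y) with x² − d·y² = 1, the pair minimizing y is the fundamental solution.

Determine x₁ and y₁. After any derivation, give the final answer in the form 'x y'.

d=377: √d = [19; 2,2,2,38] (ℓ=4, even), read p_3/q_3
step 0: (19, 1)  from 19·(1,0) + (0,1)
step 1: (39, 2)  from 2·(19,1) + (1,0)
step 2: (97, 5)  from 2·(39,2) + (19,1)
step 3: (233, 12)  from 2·(97,5) + (39,2)
(x₁, y₁) = (233, 12);  233² − 377·12² = 1 ✓

233 12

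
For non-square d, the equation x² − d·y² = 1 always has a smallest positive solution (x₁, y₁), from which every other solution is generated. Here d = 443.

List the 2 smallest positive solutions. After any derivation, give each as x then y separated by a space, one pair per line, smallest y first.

442 21
390727 18564

√443 → a₀=21, period (21,42); ℓ=2 even so k=1
i=0: a=21 ⇒ p=21, q=1
i=1: a=21 ⇒ p=442, q=21
→ (442, 21).  Check: 442²=195364, 443·21²=195363, difference 1.
k=2:  x_2 = 442·442+443·21·21 = 390727,  y_2 = 442·21+21·442 = 18564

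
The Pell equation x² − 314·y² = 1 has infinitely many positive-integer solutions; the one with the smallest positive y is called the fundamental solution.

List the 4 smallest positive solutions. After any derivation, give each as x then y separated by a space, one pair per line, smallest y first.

d=314: √d = [17; 1,2,1,1,2,1,34] (ℓ=7, odd), read p_13/q_13
i=0: a=17 ⇒ p=17, q=1
i=1: a=1 ⇒ p=18, q=1
…
i=6: a=1 ⇒ p=443, q=25
…
i=8: a=1 ⇒ p=15824, q=893
i=9: a=2 ⇒ p=47029, q=2654
i=10: a=1 ⇒ p=62853, q=3547
…
i=12: a=2 ⇒ p=282617, q=15949
i=13: a=1 ⇒ p=392499, q=22150
fundamental: x₁=392499, y₁=22150  (since 154055465001 − 314·490622500 = 1)
(392499+22150√314)^2 = 308110930001 + 17387705700√314
(392499+22150√314)^3 = 241866463828532499 + 13649314199066450√314
(392499+22150√314)^4 = 189864690372162243720001 + 10714684347621377411400√314

392499 22150
308110930001 17387705700
241866463828532499 13649314199066450
189864690372162243720001 10714684347621377411400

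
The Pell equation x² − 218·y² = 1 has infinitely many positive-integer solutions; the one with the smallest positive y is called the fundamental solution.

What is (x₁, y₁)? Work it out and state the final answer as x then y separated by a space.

126003 8534

√218 → a₀=14, period (1,3,3,1,28); ℓ=5 odd so k=9
step 0: (14, 1)  from 14·(1,0) + (0,1)
step 1: (15, 1)  from 1·(14,1) + (1,0)
…
step 4: (251, 17)  from 1·(192,13) + (59,4)
…
step 8: (96370, 6527)  from 3·(29633,2007) + (7471,506)
step 9: (126003, 8534)  from 1·(96370,6527) + (29633,2007)
(x₁, y₁) = (126003, 8534);  126003² − 218·8534² = 1 ✓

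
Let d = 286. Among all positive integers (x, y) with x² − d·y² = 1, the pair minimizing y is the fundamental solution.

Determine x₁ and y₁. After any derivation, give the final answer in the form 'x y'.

[16; 1,10,3,3,2,3,3,10,1,32] for √286; ℓ=10 ⇒ convergent index 9
k=0  a_k=16  p_k/q_k = 16/1
k=1  a_k=1  p_k/q_k = 17/1
…
k=3  a_k=3  p_k/q_k = 575/34
…
k=5  a_k=2  p_k/q_k = 4397/260
…
k=8  a_k=10  p_k/q_k = 512132/30283
k=9  a_k=1  p_k/q_k = 561835/33222
(x₁, y₁) = (561835, 33222);  561835² − 286·33222² = 1 ✓

561835 33222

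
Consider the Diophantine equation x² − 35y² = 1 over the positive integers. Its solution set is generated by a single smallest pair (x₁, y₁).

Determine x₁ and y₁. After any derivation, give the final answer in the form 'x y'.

√35 → a₀=5, period (1,10); ℓ=2 even so k=1
step 0: (5, 1)  from 5·(1,0) + (0,1)
step 1: (6, 1)  from 1·(5,1) + (1,0)
→ (6, 1).  Check: 6²=36, 35·1²=35, difference 1.

6 1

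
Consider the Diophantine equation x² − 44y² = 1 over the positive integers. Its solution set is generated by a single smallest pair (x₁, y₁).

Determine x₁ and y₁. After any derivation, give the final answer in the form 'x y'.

199 30

d=44: √d = [6; 1,1,1,2,1,1,1,12] (ℓ=8, even), read p_7/q_7
i=0: a=6 ⇒ p=6, q=1
i=1: a=1 ⇒ p=7, q=1
i=2: a=1 ⇒ p=13, q=2
…
i=4: a=2 ⇒ p=53, q=8
…
i=6: a=1 ⇒ p=126, q=19
i=7: a=1 ⇒ p=199, q=30
→ (199, 30).  Check: 199²=39601, 44·30²=39600, difference 1.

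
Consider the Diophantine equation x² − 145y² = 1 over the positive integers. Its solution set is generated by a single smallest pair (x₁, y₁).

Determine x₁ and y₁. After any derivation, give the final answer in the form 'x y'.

289 24

√145 = [12; 24, …], period ℓ=1 (odd) → k=1
k=0  a_k=12  p_k/q_k = 12/1
k=1  a_k=24  p_k/q_k = 289/24
fundamental: x₁=289, y₁=24  (since 83521 − 145·576 = 1)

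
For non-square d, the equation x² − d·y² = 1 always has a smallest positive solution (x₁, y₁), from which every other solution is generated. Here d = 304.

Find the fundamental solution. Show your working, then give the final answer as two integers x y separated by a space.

57799 3315

d=304: √d = [17; 2,3,2,1,1,1,1,1,2,3,2,34] (ℓ=12, even), read p_11/q_11
step 0: (17, 1)  from 17·(1,0) + (0,1)
step 1: (35, 2)  from 2·(17,1) + (1,0)
step 2: (122, 7)  from 3·(35,2) + (17,1)
step 3: (279, 16)  from 2·(122,7) + (35,2)
step 4: (401, 23)  from 1·(279,16) + (122,7)
step 5: (680, 39)  from 1·(401,23) + (279,16)
step 6: (1081, 62)  from 1·(680,39) + (401,23)
step 7: (1761, 101)  from 1·(1081,62) + (680,39)
step 8: (2842, 163)  from 1·(1761,101) + (1081,62)
step 9: (7445, 427)  from 2·(2842,163) + (1761,101)
step 10: (25177, 1444)  from 3·(7445,427) + (2842,163)
step 11: (57799, 3315)  from 2·(25177,1444) + (7445,427)
→ (57799, 3315).  Check: 57799²=3340724401, 304·3315²=3340724400, difference 1.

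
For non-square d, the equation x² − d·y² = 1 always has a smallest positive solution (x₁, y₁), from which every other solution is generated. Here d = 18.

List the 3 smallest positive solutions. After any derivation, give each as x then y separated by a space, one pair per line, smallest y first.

17 4
577 136
19601 4620

[4; 4,8] for √18; ℓ=2 ⇒ convergent index 1
a_0=4:  p_0=4·1+0=4,  q_0=4·0+1=1
a_1=4:  p_1=4·4+1=17,  q_1=4·1+0=4
fundamental: x₁=17, y₁=4  (since 289 − 18·16 = 1)
n=2: (17,4)∘(17,4) = (17·17+18·4·4, 17·4+4·17) = (577,136)
n=3: (577,136)∘(17,4) = (17·577+18·4·136, 17·136+4·577) = (19601,4620)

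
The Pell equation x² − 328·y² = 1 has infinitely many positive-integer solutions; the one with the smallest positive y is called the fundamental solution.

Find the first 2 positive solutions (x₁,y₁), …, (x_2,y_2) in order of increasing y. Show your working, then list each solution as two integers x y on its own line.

[18; 9,36] for √328; ℓ=2 ⇒ convergent index 1
step 0: (18, 1)  from 18·(1,0) + (0,1)
step 1: (163, 9)  from 9·(18,1) + (1,0)
fundamental: x₁=163, y₁=9  (since 26569 − 328·81 = 1)
k=2:  x_2 = 163·163+328·9·9 = 53137,  y_2 = 163·9+9·163 = 2934

163 9
53137 2934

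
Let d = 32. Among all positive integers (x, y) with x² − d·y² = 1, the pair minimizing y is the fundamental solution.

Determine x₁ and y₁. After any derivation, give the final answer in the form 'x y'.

[5; 1,1,1,10] for √32; ℓ=4 ⇒ convergent index 3
step 0: (5, 1)  from 5·(1,0) + (0,1)
step 1: (6, 1)  from 1·(5,1) + (1,0)
step 2: (11, 2)  from 1·(6,1) + (5,1)
step 3: (17, 3)  from 1·(11,2) + (6,1)
fundamental: x₁=17, y₁=3  (since 289 − 32·9 = 1)

17 3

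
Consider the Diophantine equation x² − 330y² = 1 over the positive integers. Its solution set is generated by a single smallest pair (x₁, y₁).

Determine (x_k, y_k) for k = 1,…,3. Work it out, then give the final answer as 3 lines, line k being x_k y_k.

109 6
23761 1308
5179789 285138

[18; 6,36] for √330; ℓ=2 ⇒ convergent index 1
a_0=18:  p_0=18·1+0=18,  q_0=18·0+1=1
a_1=6:  p_1=6·18+1=109,  q_1=6·1+0=6
(x₁, y₁) = (109, 6);  109² − 330·6² = 1 ✓
k=2:  x_2 = 109·109+330·6·6 = 23761,  y_2 = 109·6+6·109 = 1308
k=3:  x_3 = 109·23761+330·6·1308 = 5179789,  y_3 = 109·1308+6·23761 = 285138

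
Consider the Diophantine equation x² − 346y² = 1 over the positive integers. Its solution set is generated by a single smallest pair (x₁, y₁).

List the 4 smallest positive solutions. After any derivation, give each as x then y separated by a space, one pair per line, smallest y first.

17299 930
598510801 32176140
20707276675699 1113230090790
716430357827323201 38515534648976280

d=346: √d = [18; 1,1,1,1,36] (ℓ=5, odd), read p_9/q_9
k=0  a_k=18  p_k/q_k = 18/1
…
k=3  a_k=1  p_k/q_k = 56/3
k=4  a_k=1  p_k/q_k = 93/5
…
k=6  a_k=1  p_k/q_k = 3497/188
…
k=8  a_k=1  p_k/q_k = 10398/559
k=9  a_k=1  p_k/q_k = 17299/930
→ (17299, 930).  Check: 17299²=299255401, 346·930²=299255400, difference 1.
(x_2, y_2) = (17299·17299 + 346·930·930, 17299·930 + 930·17299) = (598510801, 32176140)
(x_3, y_3) = (17299·598510801 + 346·930·32176140, 17299·32176140 + 930·598510801) = (20707276675699, 1113230090790)
(x_4, y_4) = (17299·20707276675699 + 346·930·1113230090790, 17299·1113230090790 + 930·20707276675699) = (716430357827323201, 38515534648976280)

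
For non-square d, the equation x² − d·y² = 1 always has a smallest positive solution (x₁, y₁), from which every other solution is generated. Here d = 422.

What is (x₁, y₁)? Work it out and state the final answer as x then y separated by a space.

7022501 341850

d=422: √d = [20; 1,1,5,2,1,…,1,1,40] (ℓ=14, even), read p_13/q_13
i=0: a=20 ⇒ p=20, q=1
…
i=8: a=3 ⇒ p=163807, q=7974
i=9: a=1 ⇒ p=217526, q=10589
…
i=11: a=5 ⇒ p=3211821, q=156349
i=12: a=1 ⇒ p=3810680, q=185501
i=13: a=1 ⇒ p=7022501, q=341850
(x₁, y₁) = (7022501, 341850);  7022501² − 422·341850² = 1 ✓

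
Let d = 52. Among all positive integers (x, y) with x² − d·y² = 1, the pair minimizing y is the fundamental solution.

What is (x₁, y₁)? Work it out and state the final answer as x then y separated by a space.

649 90

d=52: √d = [7; 4,1,2,1,4,14] (ℓ=6, even), read p_5/q_5
a_0=7:  p_0=7·1+0=7,  q_0=7·0+1=1
a_1=4:  p_1=4·7+1=29,  q_1=4·1+0=4
…
a_3=2:  p_3=2·36+29=101,  q_3=2·5+4=14
a_4=1:  p_4=1·101+36=137,  q_4=1·14+5=19
a_5=4:  p_5=4·137+101=649,  q_5=4·19+14=90
fundamental: x₁=649, y₁=90  (since 421201 − 52·8100 = 1)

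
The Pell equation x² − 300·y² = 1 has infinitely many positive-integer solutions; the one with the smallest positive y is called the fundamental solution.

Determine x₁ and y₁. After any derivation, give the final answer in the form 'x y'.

d=300: √d = [17; 3,8,3,34] (ℓ=4, even), read p_3/q_3
step 0: (17, 1)  from 17·(1,0) + (0,1)
…
step 2: (433, 25)  from 8·(52,3) + (17,1)
step 3: (1351, 78)  from 3·(433,25) + (52,3)
fundamental: x₁=1351, y₁=78  (since 1825201 − 300·6084 = 1)

1351 78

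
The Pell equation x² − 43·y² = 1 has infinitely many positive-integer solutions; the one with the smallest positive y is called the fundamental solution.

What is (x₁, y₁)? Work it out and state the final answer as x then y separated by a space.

3482 531

[6; 1,1,3,1,5,1,3,1,1,12] for √43; ℓ=10 ⇒ convergent index 9
i=0: a=6 ⇒ p=6, q=1
i=1: a=1 ⇒ p=7, q=1
i=2: a=1 ⇒ p=13, q=2
i=3: a=3 ⇒ p=46, q=7
…
i=5: a=5 ⇒ p=341, q=52
i=6: a=1 ⇒ p=400, q=61
i=7: a=3 ⇒ p=1541, q=235
i=8: a=1 ⇒ p=1941, q=296
i=9: a=1 ⇒ p=3482, q=531
(x₁, y₁) = (3482, 531);  3482² − 43·531² = 1 ✓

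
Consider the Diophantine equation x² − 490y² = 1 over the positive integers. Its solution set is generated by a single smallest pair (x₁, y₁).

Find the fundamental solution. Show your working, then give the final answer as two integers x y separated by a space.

d=490: √d = [22; 7,2,1,4,4,4,1,2,7,44] (ℓ=10, even), read p_9/q_9
k=0  a_k=22  p_k/q_k = 22/1
…
k=3  a_k=1  p_k/q_k = 487/22
k=4  a_k=4  p_k/q_k = 2280/103
…
k=6  a_k=4  p_k/q_k = 40708/1839
k=7  a_k=1  p_k/q_k = 50315/2273
k=8  a_k=2  p_k/q_k = 141338/6385
k=9  a_k=7  p_k/q_k = 1039681/46968
fundamental: x₁=1039681, y₁=46968  (since 1080936581761 − 490·2205993024 = 1)

1039681 46968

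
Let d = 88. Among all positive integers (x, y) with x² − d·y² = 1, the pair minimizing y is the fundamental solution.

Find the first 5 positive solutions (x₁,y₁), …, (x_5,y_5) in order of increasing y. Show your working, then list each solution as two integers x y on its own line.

197 21
77617 8274
30580901 3259935
12048797377 1284406116
4747195585637 506052749769

√88 = [9; 2,1,1,1,2,18, …], period ℓ=6 (even) → k=5
a_0=9:  p_0=9·1+0=9,  q_0=9·0+1=1
a_1=2:  p_1=2·9+1=19,  q_1=2·1+0=2
a_2=1:  p_2=1·19+9=28,  q_2=1·2+1=3
…
a_4=1:  p_4=1·47+28=75,  q_4=1·5+3=8
a_5=2:  p_5=2·75+47=197,  q_5=2·8+5=21
(x₁, y₁) = (197, 21);  197² − 88·21² = 1 ✓
k=2:  x_2 = 197·197+88·21·21 = 77617,  y_2 = 197·21+21·197 = 8274
k=3:  x_3 = 197·77617+88·21·8274 = 30580901,  y_3 = 197·8274+21·77617 = 3259935
k=4:  x_4 = 197·30580901+88·21·3259935 = 12048797377,  y_4 = 197·3259935+21·30580901 = 1284406116
k=5:  x_5 = 197·12048797377+88·21·1284406116 = 4747195585637,  y_5 = 197·1284406116+21·12048797377 = 506052749769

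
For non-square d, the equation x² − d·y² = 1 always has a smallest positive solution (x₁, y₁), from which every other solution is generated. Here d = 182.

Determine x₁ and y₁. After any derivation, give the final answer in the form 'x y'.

√182 = [13; 2,26, …], period ℓ=2 (even) → k=1
i=0: a=13 ⇒ p=13, q=1
i=1: a=2 ⇒ p=27, q=2
→ (27, 2).  Check: 27²=729, 182·2²=728, difference 1.

27 2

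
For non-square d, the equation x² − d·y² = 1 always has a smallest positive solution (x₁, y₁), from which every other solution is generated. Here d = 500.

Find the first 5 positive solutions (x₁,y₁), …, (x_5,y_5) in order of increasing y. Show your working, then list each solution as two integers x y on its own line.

d=500: √d = [22; 2,1,3,2,1,…,1,2,44] (ℓ=14, even), read p_13/q_13
i=0: a=22 ⇒ p=22, q=1
…
i=3: a=3 ⇒ p=246, q=11
i=4: a=2 ⇒ p=559, q=25
i=5: a=1 ⇒ p=805, q=36
i=6: a=1 ⇒ p=1364, q=61
i=7: a=10 ⇒ p=14445, q=646
i=8: a=1 ⇒ p=15809, q=707
i=9: a=1 ⇒ p=30254, q=1353
i=10: a=2 ⇒ p=76317, q=3413
…
i=12: a=1 ⇒ p=335522, q=15005
i=13: a=2 ⇒ p=930249, q=41602
fundamental: x₁=930249, y₁=41602  (since 865363202001 − 500·1730726404 = 1)
k=2:  x_2 = 930249·930249+500·41602·41602 = 1730726404001,  y_2 = 930249·41602+41602·930249 = 77400437796
k=3:  x_3 = 930249·1730726404001+500·41602·77400437796 = 3220013013190122249,  y_3 = 930249·77400437796+41602·1730726404001 = 144003359718540806
k=4:  x_4 = 930249·3220013013190122249+500·41602·144003359718540806 = 5990827771012465337616001,  y_4 = 930249·144003359718540806+41602·3220013013190122249 = 267917962749548332043592
k=5:  x_5 = 930249·5990827771012465337616001+500·41602·267917962749548332043592 = 11145923086309929722690704506249,  y_5 = 930249·267917962749548332043592+41602·5990827771012465337616001 = 498460833859465169310720288010

930249 41602
1730726404001 77400437796
3220013013190122249 144003359718540806
5990827771012465337616001 267917962749548332043592
11145923086309929722690704506249 498460833859465169310720288010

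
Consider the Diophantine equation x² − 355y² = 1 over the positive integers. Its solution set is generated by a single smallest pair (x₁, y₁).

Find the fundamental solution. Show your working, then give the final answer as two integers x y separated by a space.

954809 50676

[18; 1,5,3,3,1,6,1,3,3,5,1,36] for √355; ℓ=12 ⇒ convergent index 11
a_0=18:  p_0=18·1+0=18,  q_0=18·0+1=1
…
a_2=5:  p_2=5·19+18=113,  q_2=5·1+1=6
…
a_4=3:  p_4=3·358+113=1187,  q_4=3·19+6=63
a_5=1:  p_5=1·1187+358=1545,  q_5=1·63+19=82
…
a_8=3:  p_8=3·12002+10457=46463,  q_8=3·637+555=2466
a_9=3:  p_9=3·46463+12002=151391,  q_9=3·2466+637=8035
a_10=5:  p_10=5·151391+46463=803418,  q_10=5·8035+2466=42641
a_11=1:  p_11=1·803418+151391=954809,  q_11=1·42641+8035=50676
(x₁, y₁) = (954809, 50676);  954809² − 355·50676² = 1 ✓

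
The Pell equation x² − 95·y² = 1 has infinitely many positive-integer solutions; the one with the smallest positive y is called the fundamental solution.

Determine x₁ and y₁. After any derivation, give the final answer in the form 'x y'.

√95 = [9; 1,2,1,18, …], period ℓ=4 (even) → k=3
k=0  a_k=9  p_k/q_k = 9/1
…
k=2  a_k=2  p_k/q_k = 29/3
k=3  a_k=1  p_k/q_k = 39/4
→ (39, 4).  Check: 39²=1521, 95·4²=1520, difference 1.

39 4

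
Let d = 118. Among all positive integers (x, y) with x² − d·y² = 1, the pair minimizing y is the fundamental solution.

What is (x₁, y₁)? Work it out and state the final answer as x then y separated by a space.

306917 28254

[10; 1,6,3,2,10,2,3,6,1,20] for √118; ℓ=10 ⇒ convergent index 9
i=0: a=10 ⇒ p=10, q=1
…
i=4: a=2 ⇒ p=554, q=51
…
i=8: a=6 ⇒ p=264802, q=24377
i=9: a=1 ⇒ p=306917, q=28254
fundamental: x₁=306917, y₁=28254  (since 94198044889 − 118·798288516 = 1)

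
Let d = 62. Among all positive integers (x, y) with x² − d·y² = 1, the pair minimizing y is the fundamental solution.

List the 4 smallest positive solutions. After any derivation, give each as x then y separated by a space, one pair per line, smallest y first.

√62 = [7; 1,6,1,14, …], period ℓ=4 (even) → k=3
step 0: (7, 1)  from 7·(1,0) + (0,1)
…
step 2: (55, 7)  from 6·(8,1) + (7,1)
step 3: (63, 8)  from 1·(55,7) + (8,1)
→ (63, 8).  Check: 63²=3969, 62·8²=3968, difference 1.
n=2: (63,8)∘(63,8) = (63·63+62·8·8, 63·8+8·63) = (7937,1008)
n=3: (7937,1008)∘(63,8) = (63·7937+62·8·1008, 63·1008+8·7937) = (999999,127000)
n=4: (999999,127000)∘(63,8) = (63·999999+62·8·127000, 63·127000+8·999999) = (125991937,16000992)

63 8
7937 1008
999999 127000
125991937 16000992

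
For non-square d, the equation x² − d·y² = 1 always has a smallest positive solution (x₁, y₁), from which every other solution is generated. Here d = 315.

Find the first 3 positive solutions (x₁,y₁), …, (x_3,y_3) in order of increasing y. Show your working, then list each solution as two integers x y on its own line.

71 4
10081 568
1431431 80652

d=315: √d = [17; 1,2,1,34] (ℓ=4, even), read p_3/q_3
k=0  a_k=17  p_k/q_k = 17/1
…
k=2  a_k=2  p_k/q_k = 53/3
k=3  a_k=1  p_k/q_k = 71/4
fundamental: x₁=71, y₁=4  (since 5041 − 315·16 = 1)
n=2: (71,4)∘(71,4) = (71·71+315·4·4, 71·4+4·71) = (10081,568)
n=3: (10081,568)∘(71,4) = (71·10081+315·4·568, 71·568+4·10081) = (1431431,80652)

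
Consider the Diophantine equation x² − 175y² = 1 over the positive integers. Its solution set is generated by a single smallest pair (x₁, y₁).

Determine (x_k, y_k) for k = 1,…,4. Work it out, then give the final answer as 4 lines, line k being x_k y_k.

[13; 4,2,1,2,4,26] for √175; ℓ=6 ⇒ convergent index 5
k=0  a_k=13  p_k/q_k = 13/1
k=1  a_k=4  p_k/q_k = 53/4
k=2  a_k=2  p_k/q_k = 119/9
k=3  a_k=1  p_k/q_k = 172/13
k=4  a_k=2  p_k/q_k = 463/35
k=5  a_k=4  p_k/q_k = 2024/153
fundamental: x₁=2024, y₁=153  (since 4096576 − 175·23409 = 1)
(x_2, y_2) = (2024·2024 + 175·153·153, 2024·153 + 153·2024) = (8193151, 619344)
(x_3, y_3) = (2024·8193151 + 175·153·619344, 2024·619344 + 153·8193151) = (33165873224, 2507104359)
(x_4, y_4) = (2024·33165873224 + 175·153·2507104359, 2024·2507104359 + 153·33165873224) = (134255446617601, 10148757825888)

2024 153
8193151 619344
33165873224 2507104359
134255446617601 10148757825888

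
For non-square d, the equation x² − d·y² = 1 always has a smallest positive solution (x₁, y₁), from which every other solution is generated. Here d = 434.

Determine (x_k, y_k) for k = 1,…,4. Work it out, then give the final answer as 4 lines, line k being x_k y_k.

[20; 1,4,1,40] for √434; ℓ=4 ⇒ convergent index 3
i=0: a=20 ⇒ p=20, q=1
i=1: a=1 ⇒ p=21, q=1
i=2: a=4 ⇒ p=104, q=5
i=3: a=1 ⇒ p=125, q=6
fundamental: x₁=125, y₁=6  (since 15625 − 434·36 = 1)
n=2: (125,6)∘(125,6) = (125·125+434·6·6, 125·6+6·125) = (31249,1500)
n=3: (31249,1500)∘(125,6) = (125·31249+434·6·1500, 125·1500+6·31249) = (7812125,374994)
n=4: (7812125,374994)∘(125,6) = (125·7812125+434·6·374994, 125·374994+6·7812125) = (1953000001,93747000)

125 6
31249 1500
7812125 374994
1953000001 93747000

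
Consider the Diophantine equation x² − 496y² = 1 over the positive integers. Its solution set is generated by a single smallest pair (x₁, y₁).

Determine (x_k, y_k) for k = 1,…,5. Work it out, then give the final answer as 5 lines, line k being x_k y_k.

4620799 207480
42703566796801 1917446753040
394649197502177907199 17720272078000750440
3647189234337689639247667201 163763630995505661818050080
33705856733676329245494460531519999 1513437644680785412974289982477400

[22; 3,1,2,4,1,…,1,3,44] for √496; ℓ=16 ⇒ convergent index 15
step 0: (22, 1)  from 22·(1,0) + (0,1)
…
step 2: (89, 4)  from 1·(67,3) + (22,1)
…
step 4: (1069, 48)  from 4·(245,11) + (89,4)
step 5: (1314, 59)  from 1·(1069,48) + (245,11)
step 6: (2383, 107)  from 1·(1314,59) + (1069,48)
step 7: (6080, 273)  from 2·(2383,107) + (1314,59)
step 8: (14543, 653)  from 2·(6080,273) + (2383,107)
step 9: (35166, 1579)  from 2·(14543,653) + (6080,273)
step 10: (49709, 2232)  from 1·(35166,1579) + (14543,653)
step 11: (84875, 3811)  from 1·(49709,2232) + (35166,1579)
step 12: (389209, 17476)  from 4·(84875,3811) + (49709,2232)
…
step 14: (1252502, 56239)  from 1·(863293,38763) + (389209,17476)
step 15: (4620799, 207480)  from 3·(1252502,56239) + (863293,38763)
→ (4620799, 207480).  Check: 4620799²=21351783398401, 496·207480²=21351783398400, difference 1.
n=2: (4620799,207480)∘(4620799,207480) = (4620799·4620799+496·207480·207480, 4620799·207480+207480·4620799) = (42703566796801,1917446753040)
n=3: (42703566796801,1917446753040)∘(4620799,207480) = (4620799·42703566796801+496·207480·1917446753040, 4620799·1917446753040+207480·42703566796801) = (394649197502177907199,17720272078000750440)
n=4: (394649197502177907199,17720272078000750440)∘(4620799,207480) = (4620799·394649197502177907199+496·207480·17720272078000750440, 4620799·17720272078000750440+207480·394649197502177907199) = (3647189234337689639247667201,163763630995505661818050080)
n=5: (3647189234337689639247667201,163763630995505661818050080)∘(4620799,207480) = (4620799·3647189234337689639247667201+496·207480·163763630995505661818050080, 4620799·163763630995505661818050080+207480·3647189234337689639247667201) = (33705856733676329245494460531519999,1513437644680785412974289982477400)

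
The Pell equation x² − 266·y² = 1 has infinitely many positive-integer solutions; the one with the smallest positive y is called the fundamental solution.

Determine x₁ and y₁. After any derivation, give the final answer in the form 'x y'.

d=266: √d = [16; 3,4,3,32] (ℓ=4, even), read p_3/q_3
a_0=16:  p_0=16·1+0=16,  q_0=16·0+1=1
…
a_2=4:  p_2=4·49+16=212,  q_2=4·3+1=13
a_3=3:  p_3=3·212+49=685,  q_3=3·13+3=42
(x₁, y₁) = (685, 42);  685² − 266·42² = 1 ✓

685 42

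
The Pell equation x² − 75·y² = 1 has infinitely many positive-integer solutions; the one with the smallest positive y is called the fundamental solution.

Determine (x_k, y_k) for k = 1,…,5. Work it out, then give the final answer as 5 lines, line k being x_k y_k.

d=75: √d = [8; 1,1,1,16] (ℓ=4, even), read p_3/q_3
step 0: (8, 1)  from 8·(1,0) + (0,1)
…
step 2: (17, 2)  from 1·(9,1) + (8,1)
step 3: (26, 3)  from 1·(17,2) + (9,1)
→ (26, 3).  Check: 26²=676, 75·3²=675, difference 1.
k=2:  x_2 = 26·26+75·3·3 = 1351,  y_2 = 26·3+3·26 = 156
k=3:  x_3 = 26·1351+75·3·156 = 70226,  y_3 = 26·156+3·1351 = 8109
k=4:  x_4 = 26·70226+75·3·8109 = 3650401,  y_4 = 26·8109+3·70226 = 421512
k=5:  x_5 = 26·3650401+75·3·421512 = 189750626,  y_5 = 26·421512+3·3650401 = 21910515

26 3
1351 156
70226 8109
3650401 421512
189750626 21910515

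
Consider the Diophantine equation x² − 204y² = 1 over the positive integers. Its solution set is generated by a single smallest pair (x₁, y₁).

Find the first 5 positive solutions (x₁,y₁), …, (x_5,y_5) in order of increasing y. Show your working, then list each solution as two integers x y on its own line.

4999 350
49980001 3499300
499700044999 34986001050
4996000999920001 349790034998600
49950017497500124999 3497200734930001750

√204 → a₀=14, period (3,1,1,6,1,1,3,28); ℓ=8 even so k=7
step 0: (14, 1)  from 14·(1,0) + (0,1)
…
step 3: (100, 7)  from 1·(57,4) + (43,3)
…
step 5: (757, 53)  from 1·(657,46) + (100,7)
step 6: (1414, 99)  from 1·(757,53) + (657,46)
step 7: (4999, 350)  from 3·(1414,99) + (757,53)
→ (4999, 350).  Check: 4999²=24990001, 204·350²=24990000, difference 1.
n=2: (4999,350)∘(4999,350) = (4999·4999+204·350·350, 4999·350+350·4999) = (49980001,3499300)
n=3: (49980001,3499300)∘(4999,350) = (4999·49980001+204·350·3499300, 4999·3499300+350·49980001) = (499700044999,34986001050)
n=4: (499700044999,34986001050)∘(4999,350) = (4999·499700044999+204·350·34986001050, 4999·34986001050+350·499700044999) = (4996000999920001,349790034998600)
n=5: (4996000999920001,349790034998600)∘(4999,350) = (4999·4996000999920001+204·350·349790034998600, 4999·349790034998600+350·4996000999920001) = (49950017497500124999,3497200734930001750)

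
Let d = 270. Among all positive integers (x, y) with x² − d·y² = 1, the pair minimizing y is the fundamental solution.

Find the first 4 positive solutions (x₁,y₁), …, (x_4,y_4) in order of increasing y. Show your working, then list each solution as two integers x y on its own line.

5291 322
55989361 3407404
592479412811 36057148806
6269617090376641 381556745257688

d=270: √d = [16; 2,3,6,3,2,32] (ℓ=6, even), read p_5/q_5
a_0=16:  p_0=16·1+0=16,  q_0=16·0+1=1
a_1=2:  p_1=2·16+1=33,  q_1=2·1+0=2
…
a_3=6:  p_3=6·115+33=723,  q_3=6·7+2=44
a_4=3:  p_4=3·723+115=2284,  q_4=3·44+7=139
a_5=2:  p_5=2·2284+723=5291,  q_5=2·139+44=322
→ (5291, 322).  Check: 5291²=27994681, 270·322²=27994680, difference 1.
(x_2, y_2) = (5291·5291 + 270·322·322, 5291·322 + 322·5291) = (55989361, 3407404)
(x_3, y_3) = (5291·55989361 + 270·322·3407404, 5291·3407404 + 322·55989361) = (592479412811, 36057148806)
(x_4, y_4) = (5291·592479412811 + 270·322·36057148806, 5291·36057148806 + 322·592479412811) = (6269617090376641, 381556745257688)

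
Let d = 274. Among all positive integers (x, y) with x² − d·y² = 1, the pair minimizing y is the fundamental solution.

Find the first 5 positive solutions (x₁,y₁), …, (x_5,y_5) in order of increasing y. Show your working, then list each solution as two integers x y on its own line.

3959299 239190
31352097142801 1894049455620
248264653730785753699 14998216231173381570
1965907990503261255572251201 118764845051735182903983240
15567235081782895307198186429982499 940451064496965117656884702915950

d=274: √d = [16; 1,1,4,4,1,1,32] (ℓ=7, odd), read p_13/q_13
step 0: (16, 1)  from 16·(1,0) + (0,1)
…
step 8: (47209, 2852)  from 1·(45802,2767) + (1407,85)
step 9: (93011, 5619)  from 1·(47209,2852) + (45802,2767)
…
step 11: (1770023, 106931)  from 4·(419253,25328) + (93011,5619)
step 12: (2189276, 132259)  from 1·(1770023,106931) + (419253,25328)
step 13: (3959299, 239190)  from 1·(2189276,132259) + (1770023,106931)
fundamental: x₁=3959299, y₁=239190  (since 15676048571401 − 274·57211856100 = 1)
(3959299+239190√274)^2 = 31352097142801 + 1894049455620√274
(3959299+239190√274)^3 = 248264653730785753699 + 14998216231173381570√274
(3959299+239190√274)^4 = 1965907990503261255572251201 + 118764845051735182903983240√274
(3959299+239190√274)^5 = 15567235081782895307198186429982499 + 940451064496965117656884702915950√274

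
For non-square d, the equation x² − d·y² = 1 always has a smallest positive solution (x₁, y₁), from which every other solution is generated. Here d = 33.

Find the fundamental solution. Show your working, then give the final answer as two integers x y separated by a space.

23 4

√33 → a₀=5, period (1,2,1,10); ℓ=4 even so k=3
k=0  a_k=5  p_k/q_k = 5/1
…
k=2  a_k=2  p_k/q_k = 17/3
k=3  a_k=1  p_k/q_k = 23/4
(x₁, y₁) = (23, 4);  23² − 33·4² = 1 ✓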